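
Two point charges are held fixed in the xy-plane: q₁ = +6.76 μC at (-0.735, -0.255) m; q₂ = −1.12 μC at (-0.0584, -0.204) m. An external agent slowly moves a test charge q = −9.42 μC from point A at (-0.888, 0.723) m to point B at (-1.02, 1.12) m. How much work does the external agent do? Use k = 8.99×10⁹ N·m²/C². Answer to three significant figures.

0.152 J

For quasistatic motion the external work equals the change in potential energy: W_ext = qΔV = q(V_B − V_A).
At A: distances to the source charges are 0.990 m, 1.24 m; V_A = Σ kqᵢ/rᵢ = 5.33×10⁴ V.
At B: distances to the source charges are 1.40 m, 1.64 m; V_B = Σ kqᵢ/rᵢ = 3.71×10⁴ V.
ΔV = V_B − V_A = -1.62×10⁴ V.
W_ext = qΔV = (-9.42×10⁻⁶ C)(-1.62×10⁴ V) = 0.152 J.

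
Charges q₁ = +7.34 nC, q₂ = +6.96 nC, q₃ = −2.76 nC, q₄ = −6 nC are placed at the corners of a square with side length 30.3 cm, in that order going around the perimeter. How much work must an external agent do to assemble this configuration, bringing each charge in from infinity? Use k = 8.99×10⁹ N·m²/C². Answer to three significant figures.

The work to assemble the configuration equals its total potential energy, U = Σ kqᵢqⱼ/rᵢⱼ over all pairs.
The four side pairs have separation 0.303 m and the two diagonal pairs 0.429 m.
Summing all 6 pair terms gives U = -1.17×10⁻⁶ J.

-1.17×10⁻⁶ J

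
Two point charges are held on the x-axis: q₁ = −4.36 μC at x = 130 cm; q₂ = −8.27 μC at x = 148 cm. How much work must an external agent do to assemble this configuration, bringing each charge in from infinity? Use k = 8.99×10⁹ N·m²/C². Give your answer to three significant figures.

1.80 J

The work to assemble the configuration equals its total potential energy, U = Σ kqᵢqⱼ/rᵢⱼ over all pairs.
Pair separations: r₁₂ = 0.180 m.
U = (1.80) = 1.80 J.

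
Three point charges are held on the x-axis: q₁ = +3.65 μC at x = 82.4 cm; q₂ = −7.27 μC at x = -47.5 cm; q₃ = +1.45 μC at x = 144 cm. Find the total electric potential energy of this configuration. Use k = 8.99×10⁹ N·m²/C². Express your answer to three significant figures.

-0.156 J

The work to assemble the configuration equals its total potential energy, U = Σ kqᵢqⱼ/rᵢⱼ over all pairs.
Pair separations: r₁₂ = 1.30 m, r₁₃ = 0.616 m, r₂₃ = 1.92 m.
U = (-0.184) + (0.0772) + (-0.0495) = -0.156 J.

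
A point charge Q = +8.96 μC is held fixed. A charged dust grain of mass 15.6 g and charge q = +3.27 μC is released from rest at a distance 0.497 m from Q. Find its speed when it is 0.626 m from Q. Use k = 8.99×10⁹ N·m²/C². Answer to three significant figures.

3.74 m/s

Only the electrostatic force acts, so mechanical energy is conserved: ½mv² = U₁ − U₂ = kQq(1/r₁ − 1/r₂).
U₁ − U₂ = (8.99×10⁹ N·m²/C²)(8.96×10⁻⁶ C)(3.27×10⁻⁶ C)(1/0.497 − 1/0.626) = 0.109 J.
v = √(2·0.109/0.0156) = 3.74 m/s.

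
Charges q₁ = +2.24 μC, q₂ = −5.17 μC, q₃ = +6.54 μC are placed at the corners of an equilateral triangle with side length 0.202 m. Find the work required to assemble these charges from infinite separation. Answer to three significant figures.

-1.37 J

The work to assemble the configuration equals its total potential energy, U = Σ kqᵢqⱼ/rᵢⱼ over all pairs.
All three pair separations equal the side length, 0.202 m.
U = (-0.515) + (0.652) + (-1.50) = -1.37 J.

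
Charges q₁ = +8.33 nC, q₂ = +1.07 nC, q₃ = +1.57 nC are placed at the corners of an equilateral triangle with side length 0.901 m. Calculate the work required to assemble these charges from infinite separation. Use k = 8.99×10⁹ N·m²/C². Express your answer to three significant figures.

The assembly work is the sum of pairwise potential energies, U = Σ_{i<j} kqᵢqⱼ/rᵢⱼ.
All three pair separations equal the side length, 0.901 m.
U = (8.89×10⁻⁸) + (1.30×10⁻⁷) + (1.68×10⁻⁸) = 2.36×10⁻⁷ J.

2.36×10⁻⁷ J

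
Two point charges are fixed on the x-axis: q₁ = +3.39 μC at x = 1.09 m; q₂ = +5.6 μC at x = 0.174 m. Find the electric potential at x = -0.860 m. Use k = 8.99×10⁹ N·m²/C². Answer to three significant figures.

6.43×10⁴ V

The total potential is the scalar sum of each charge's contribution, V = Σ kqᵢ/rᵢ.
Distances from the field point to each charge: r₁ = 1.95 m, r₂ = 1.03 m.
V = k[(3.39×10⁻⁶)/(1.95) + (5.60×10⁻⁶)/(1.03)] = 6.43×10⁴ V.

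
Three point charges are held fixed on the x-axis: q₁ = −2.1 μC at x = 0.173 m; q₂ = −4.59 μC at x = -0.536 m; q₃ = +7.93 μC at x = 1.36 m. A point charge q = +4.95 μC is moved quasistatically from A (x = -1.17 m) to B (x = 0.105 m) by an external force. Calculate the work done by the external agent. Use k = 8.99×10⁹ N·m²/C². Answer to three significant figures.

-1.16 J

For quasistatic motion the external work equals the change in potential energy: W_ext = qΔV = q(V_B − V_A).
At A: distances to the source charges are 1.34 m, 0.634 m, 2.53 m; V_A = Σ kqᵢ/rᵢ = -5.10×10⁴ V.
At B: distances to the source charges are 0.0680 m, 0.641 m, 1.26 m; V_B = Σ kqᵢ/rᵢ = -2.85×10⁵ V.
ΔV = V_B − V_A = -2.34×10⁵ V.
W_ext = qΔV = (4.95×10⁻⁶ C)(-2.34×10⁵ V) = -1.16 J.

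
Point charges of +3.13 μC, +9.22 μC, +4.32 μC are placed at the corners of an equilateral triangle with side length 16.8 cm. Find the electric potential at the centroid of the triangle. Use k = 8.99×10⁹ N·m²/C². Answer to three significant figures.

The total potential is the scalar sum of each charge's contribution, V = Σ kqᵢ/rᵢ.
The distance from each vertex to the centroid is a/√3 = 0.0970 m.
V = k[(3.13×10⁻⁶)/(0.0970) + (9.22×10⁻⁶)/(0.0970) + (4.32×10⁻⁶)/(0.0970)] = 1.55×10⁶ V.

1.55×10⁶ V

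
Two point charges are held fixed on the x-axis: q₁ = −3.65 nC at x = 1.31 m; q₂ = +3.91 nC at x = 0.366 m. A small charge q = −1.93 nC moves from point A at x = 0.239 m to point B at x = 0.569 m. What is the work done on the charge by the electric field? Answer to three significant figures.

-2.26×10⁻⁷ J

The work done by the electric force is W_field = −ΔU = −q(V_B − V_A) = q(V_A − V_B).
At A: distances to the source charges are 1.07 m, 0.127 m; V_A = Σ kqᵢ/rᵢ = 246 V.
At B: distances to the source charges are 0.741 m, 0.203 m; V_B = Σ kqᵢ/rᵢ = 129 V.
ΔV = V_B − V_A = -117 V.
W_field = −qΔV = −(-1.93×10⁻⁹ C)(-117 V) = -2.26×10⁻⁷ J.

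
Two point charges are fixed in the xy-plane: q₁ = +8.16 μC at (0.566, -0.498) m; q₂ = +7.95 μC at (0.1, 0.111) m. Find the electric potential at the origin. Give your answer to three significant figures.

5.76×10⁵ V

Electric potential is a scalar, so the contributions from each charge add algebraically: V = Σ kqᵢ/rᵢ.
Distances from the field point to each charge: r₁ = 0.754 m, r₂ = 0.149 m.
V = k[(8.16×10⁻⁶)/(0.754) + (7.95×10⁻⁶)/(0.149)] = 5.76×10⁵ V.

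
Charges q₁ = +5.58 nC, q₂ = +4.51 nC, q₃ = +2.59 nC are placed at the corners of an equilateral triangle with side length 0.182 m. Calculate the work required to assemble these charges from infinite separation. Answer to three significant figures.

The assembly work is the sum of pairwise potential energies, U = Σ_{i<j} kqᵢqⱼ/rᵢⱼ.
All three pair separations equal the side length, 0.182 m.
U = (1.24×10⁻⁶) + (7.14×10⁻⁷) + (5.77×10⁻⁷) = 2.53×10⁻⁶ J.

2.53×10⁻⁶ J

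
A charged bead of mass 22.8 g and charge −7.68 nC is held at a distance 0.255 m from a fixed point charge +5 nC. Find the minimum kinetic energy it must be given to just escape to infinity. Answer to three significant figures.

1.35×10⁻⁶ J

To just escape, total mechanical energy must reach zero at infinity: ½mv²_min + U = 0, so ½mv²_min = −U = |kQq|/r.
|U| = |kQq|/r = (8.99×10⁹ N·m²/C²)(5.00×10⁻⁹)(7.68×10⁻⁹)/(0.255) = 1.35×10⁻⁶ J.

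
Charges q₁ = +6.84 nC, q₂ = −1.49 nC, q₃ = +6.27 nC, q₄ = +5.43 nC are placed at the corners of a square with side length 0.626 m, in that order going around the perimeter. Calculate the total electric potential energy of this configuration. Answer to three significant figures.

1.10×10⁻⁶ J

The assembly work is the sum of pairwise potential energies, U = Σ_{i<j} kqᵢqⱼ/rᵢⱼ.
The four side pairs have separation 0.626 m and the two diagonal pairs 0.885 m.
Summing all 6 pair terms gives U = 1.10×10⁻⁶ J.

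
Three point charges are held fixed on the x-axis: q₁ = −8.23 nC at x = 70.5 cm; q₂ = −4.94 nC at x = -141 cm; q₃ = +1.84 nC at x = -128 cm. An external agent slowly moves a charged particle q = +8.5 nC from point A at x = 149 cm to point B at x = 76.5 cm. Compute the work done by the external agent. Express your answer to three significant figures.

-9.71×10⁻⁶ J

For quasistatic motion the external work equals the change in potential energy: W_ext = qΔV = q(V_B − V_A).
At A: distances to the source charges are 0.785 m, 2.90 m, 2.77 m; V_A = Σ kqᵢ/rᵢ = -104 V.
At B: distances to the source charges are 0.0600 m, 2.17 m, 2.04 m; V_B = Σ kqᵢ/rᵢ = -1250 V.
ΔV = V_B − V_A = -1140 V.
W_ext = qΔV = (8.50×10⁻⁹ C)(-1140 V) = -9.71×10⁻⁶ J.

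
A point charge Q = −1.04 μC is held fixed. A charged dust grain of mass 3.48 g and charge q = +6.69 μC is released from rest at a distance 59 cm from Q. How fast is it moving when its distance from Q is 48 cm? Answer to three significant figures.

Only the electrostatic force acts, so mechanical energy is conserved: ½mv² = U₁ − U₂ = kQq(1/r₁ − 1/r₂).
U₁ − U₂ = (8.99×10⁹ N·m²/C²)(-1.04×10⁻⁶ C)(6.69×10⁻⁶ C)(1/0.590 − 1/0.480) = 0.0243 J.
v = √(2·0.0243/3.48×10⁻³) = 3.74 m/s.

3.74 m/s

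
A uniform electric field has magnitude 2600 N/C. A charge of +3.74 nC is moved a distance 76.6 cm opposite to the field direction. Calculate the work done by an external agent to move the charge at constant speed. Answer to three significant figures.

The potential change for a displacement 76.6 cm opposite to the field direction is ΔV = +Ed = 1990 V.
W_ext = qΔV = 7.45×10⁻⁶ J.

7.45×10⁻⁶ J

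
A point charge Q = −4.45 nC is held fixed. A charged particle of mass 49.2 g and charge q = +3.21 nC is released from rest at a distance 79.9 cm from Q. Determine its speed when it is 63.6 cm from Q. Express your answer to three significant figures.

Only the electrostatic force acts, so mechanical energy is conserved: ½mv² = U₁ − U₂ = kQq(1/r₁ − 1/r₂).
U₁ − U₂ = (8.99×10⁹ N·m²/C²)(-4.45×10⁻⁹ C)(3.21×10⁻⁹ C)(1/0.799 − 1/0.636) = 4.12×10⁻⁸ J.
v = √(2·4.12×10⁻⁸/0.0492) = 1.29×10⁻³ m/s.

1.29×10⁻³ m/s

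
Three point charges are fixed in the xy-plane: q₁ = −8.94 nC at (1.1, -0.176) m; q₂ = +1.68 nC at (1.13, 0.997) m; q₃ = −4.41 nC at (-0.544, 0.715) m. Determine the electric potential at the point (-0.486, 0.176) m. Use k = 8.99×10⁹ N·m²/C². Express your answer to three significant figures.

-114 V

Electric potential is a scalar, so the contributions from each charge add algebraically: V = Σ kqᵢ/rᵢ.
Distances from the field point to each charge: r₁ = 1.62 m, r₂ = 1.81 m, r₃ = 0.542 m.
V = k[(-8.94×10⁻⁹)/(1.62) + (1.68×10⁻⁹)/(1.81) + (-4.41×10⁻⁹)/(0.542)] = -114 V.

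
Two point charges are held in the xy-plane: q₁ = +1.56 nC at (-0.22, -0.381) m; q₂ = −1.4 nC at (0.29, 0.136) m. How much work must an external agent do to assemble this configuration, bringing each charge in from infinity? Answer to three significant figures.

The assembly work is the sum of pairwise potential energies, U = Σ_{i<j} kqᵢqⱼ/rᵢⱼ.
Pair separations: r₁₂ = 0.726 m.
U = (-2.70×10⁻⁸) = -2.70×10⁻⁸ J.

-2.70×10⁻⁸ J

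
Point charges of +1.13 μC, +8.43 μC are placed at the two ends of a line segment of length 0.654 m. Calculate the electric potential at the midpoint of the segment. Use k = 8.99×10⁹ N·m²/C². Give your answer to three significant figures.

2.63×10⁵ V

Electric potential is a scalar, so the contributions from each charge add algebraically: V = Σ kqᵢ/rᵢ.
Each charge is 0.327 m from the midpoint.
V = k[(1.13×10⁻⁶)/(0.327) + (8.43×10⁻⁶)/(0.327)] = 2.63×10⁵ V.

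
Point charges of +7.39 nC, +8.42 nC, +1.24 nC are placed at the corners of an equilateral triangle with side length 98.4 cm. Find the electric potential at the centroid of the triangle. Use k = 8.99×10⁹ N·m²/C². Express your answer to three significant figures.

270 V

The total potential is the scalar sum of each charge's contribution, V = Σ kqᵢ/rᵢ.
The distance from each vertex to the centroid is a/√3 = 0.568 m.
V = k[(7.39×10⁻⁹)/(0.568) + (8.42×10⁻⁹)/(0.568) + (1.24×10⁻⁹)/(0.568)] = 270 V.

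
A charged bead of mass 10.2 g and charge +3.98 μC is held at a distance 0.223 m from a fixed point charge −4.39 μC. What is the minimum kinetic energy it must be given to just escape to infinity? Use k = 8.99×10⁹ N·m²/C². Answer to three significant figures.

To just escape, total mechanical energy must reach zero at infinity: ½mv²_min + U = 0, so ½mv²_min = −U = |kQq|/r.
|U| = |kQq|/r = (8.99×10⁹ N·m²/C²)(4.39×10⁻⁶)(3.98×10⁻⁶)/(0.223) = 0.704 J.

0.704 J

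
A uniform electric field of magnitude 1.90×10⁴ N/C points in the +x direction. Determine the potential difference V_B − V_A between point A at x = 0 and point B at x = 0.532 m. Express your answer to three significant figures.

-1.01×10⁴ V

In a uniform field, potential decreases in the direction of E: V_B − V_A = −E·Δx.
V_B − V_A = −(1.90×10⁴ V/m)(0.532 m) = -1.01×10⁴ V.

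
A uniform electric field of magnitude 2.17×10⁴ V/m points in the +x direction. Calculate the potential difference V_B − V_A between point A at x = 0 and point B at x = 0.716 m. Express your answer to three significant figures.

In a uniform field, potential decreases in the direction of E: V_B − V_A = −E·Δx.
V_B − V_A = −(2.17×10⁴ V/m)(0.716 m) = -1.55×10⁴ V.

-1.55×10⁴ V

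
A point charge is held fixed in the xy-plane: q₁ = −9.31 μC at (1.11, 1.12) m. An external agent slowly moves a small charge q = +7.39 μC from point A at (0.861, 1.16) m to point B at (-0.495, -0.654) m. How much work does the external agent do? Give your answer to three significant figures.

2.19 J

For quasistatic motion the external work equals the change in potential energy: W_ext = qΔV = q(V_B − V_A).
At A: distance to the source charge is 0.252 m; V_A = kq₁/r = -3.32×10⁵ V.
At B: distance to the source charge is 2.39 m; V_B = kq₁/r = -3.50×10⁴ V.
ΔV = V_B − V_A = 2.97×10⁵ V.
W_ext = qΔV = (7.39×10⁻⁶ C)(2.97×10⁵ V) = 2.19 J.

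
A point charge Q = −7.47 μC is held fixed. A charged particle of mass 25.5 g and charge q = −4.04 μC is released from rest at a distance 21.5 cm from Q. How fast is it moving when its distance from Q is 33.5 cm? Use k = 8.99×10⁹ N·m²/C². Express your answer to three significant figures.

5.95 m/s

Only the electrostatic force acts, so mechanical energy is conserved: ½mv² = U₁ − U₂ = kQq(1/r₁ − 1/r₂).
U₁ − U₂ = (8.99×10⁹ N·m²/C²)(-7.47×10⁻⁶ C)(-4.04×10⁻⁶ C)(1/0.215 − 1/0.335) = 0.452 J.
v = √(2·0.452/0.0255) = 5.95 m/s.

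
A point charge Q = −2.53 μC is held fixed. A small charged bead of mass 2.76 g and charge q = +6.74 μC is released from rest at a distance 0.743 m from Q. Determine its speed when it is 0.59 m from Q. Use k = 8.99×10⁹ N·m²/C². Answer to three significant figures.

Only the electrostatic force acts, so mechanical energy is conserved: ½mv² = U₁ − U₂ = kQq(1/r₁ − 1/r₂).
U₁ − U₂ = (8.99×10⁹ N·m²/C²)(-2.53×10⁻⁶ C)(6.74×10⁻⁶ C)(1/0.743 − 1/0.590) = 0.0535 J.
v = √(2·0.0535/2.76×10⁻³) = 6.23 m/s.

6.23 m/s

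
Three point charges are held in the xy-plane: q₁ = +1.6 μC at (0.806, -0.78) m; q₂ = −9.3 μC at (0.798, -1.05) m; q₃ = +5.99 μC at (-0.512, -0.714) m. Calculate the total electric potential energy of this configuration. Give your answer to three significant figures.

-0.800 J

The work to assemble the configuration equals its total potential energy, U = Σ kqᵢqⱼ/rᵢⱼ over all pairs.
Pair separations: r₁₂ = 0.270 m, r₁₃ = 1.32 m, r₂₃ = 1.35 m.
U = (-0.495) + (0.0653) + (-0.370) = -0.800 J.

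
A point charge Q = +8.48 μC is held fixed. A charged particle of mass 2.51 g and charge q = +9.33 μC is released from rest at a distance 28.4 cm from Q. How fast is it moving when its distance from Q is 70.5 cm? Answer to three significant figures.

Only the electrostatic force acts, so mechanical energy is conserved: ½mv² = U₁ − U₂ = kQq(1/r₁ − 1/r₂).
U₁ − U₂ = (8.99×10⁹ N·m²/C²)(8.48×10⁻⁶ C)(9.33×10⁻⁶ C)(1/0.284 − 1/0.705) = 1.50 J.
v = √(2·1.50/2.51×10⁻³) = 34.5 m/s.

34.5 m/s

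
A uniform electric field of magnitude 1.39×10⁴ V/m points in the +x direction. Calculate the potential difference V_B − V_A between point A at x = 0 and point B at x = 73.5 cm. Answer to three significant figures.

-1.02×10⁴ V

In a uniform field, potential decreases in the direction of E: V_B − V_A = −E·Δx.
V_B − V_A = −(1.39×10⁴ V/m)(0.735 m) = -1.02×10⁴ V.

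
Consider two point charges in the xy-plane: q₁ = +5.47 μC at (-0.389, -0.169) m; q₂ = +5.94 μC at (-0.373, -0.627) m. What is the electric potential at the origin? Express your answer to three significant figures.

The total potential is the scalar sum of each charge's contribution, V = Σ kqᵢ/rᵢ.
Distances from the field point to each charge: r₁ = 0.424 m, r₂ = 0.730 m.
V = k[(5.47×10⁻⁶)/(0.424) + (5.94×10⁻⁶)/(0.730)] = 1.89×10⁵ V.

1.89×10⁵ V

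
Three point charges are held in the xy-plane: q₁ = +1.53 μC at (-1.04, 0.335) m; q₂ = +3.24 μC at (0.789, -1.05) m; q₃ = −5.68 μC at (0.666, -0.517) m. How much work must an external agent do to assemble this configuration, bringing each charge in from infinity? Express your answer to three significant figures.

The assembly work is the sum of pairwise potential energies, U = Σ_{i<j} kqᵢqⱼ/rᵢⱼ.
Pair separations: r₁₂ = 2.29 m, r₁₃ = 1.91 m, r₂₃ = 0.547 m.
U = (0.0194) + (-0.0410) + (-0.302) = -0.324 J.

-0.324 J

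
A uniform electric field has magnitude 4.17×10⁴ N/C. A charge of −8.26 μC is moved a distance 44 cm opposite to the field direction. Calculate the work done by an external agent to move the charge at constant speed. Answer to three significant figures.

-0.152 J

The potential change for a displacement 44 cm opposite to the field direction is ΔV = +Ed = 1.83×10⁴ V.
W_ext = qΔV = -0.152 J.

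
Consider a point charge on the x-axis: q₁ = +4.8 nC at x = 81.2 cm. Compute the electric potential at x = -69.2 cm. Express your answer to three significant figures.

Electric potential is a scalar, so the contributions from each charge add algebraically: V = Σ kqᵢ/rᵢ.
V = k[(4.80×10⁻⁹)/(1.50)] = 28.7 V.

28.7 V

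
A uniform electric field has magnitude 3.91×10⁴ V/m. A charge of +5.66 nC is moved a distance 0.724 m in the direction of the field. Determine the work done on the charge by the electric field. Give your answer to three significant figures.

The potential change for a displacement 0.724 m in the direction of the field is ΔV = −Ed = -2.83×10⁴ V.
W_field = −qΔV = 1.60×10⁻⁴ J.

1.60×10⁻⁴ J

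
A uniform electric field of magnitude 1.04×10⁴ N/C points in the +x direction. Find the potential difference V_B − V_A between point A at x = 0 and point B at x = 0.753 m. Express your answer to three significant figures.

In a uniform field, potential decreases in the direction of E: V_B − V_A = −E·Δx.
V_B − V_A = −(1.04×10⁴ V/m)(0.753 m) = -7830 V.

-7830 V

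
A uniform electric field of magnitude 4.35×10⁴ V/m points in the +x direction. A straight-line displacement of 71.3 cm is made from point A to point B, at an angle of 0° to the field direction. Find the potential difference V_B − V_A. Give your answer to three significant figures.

-3.10×10⁴ V

Only the component of displacement along E changes the potential: ΔV = −E·d·cosθ.
ΔV = −(4.35×10⁴ V/m)(0.713 m)cos0° = -3.10×10⁴ V.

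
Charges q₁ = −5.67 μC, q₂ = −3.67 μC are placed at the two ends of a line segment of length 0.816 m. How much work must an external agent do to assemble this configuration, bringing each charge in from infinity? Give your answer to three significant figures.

0.229 J

The assembly work is the sum of pairwise potential energies, U = Σ_{i<j} kqᵢqⱼ/rᵢⱼ.
The separation is r = 0.816 m.
U = (0.229) = 0.229 J.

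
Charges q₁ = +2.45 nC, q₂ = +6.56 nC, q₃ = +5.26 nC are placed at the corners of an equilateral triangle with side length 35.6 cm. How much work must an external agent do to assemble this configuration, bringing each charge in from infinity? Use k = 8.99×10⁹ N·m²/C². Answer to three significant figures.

1.60×10⁻⁶ J

The assembly work is the sum of pairwise potential energies, U = Σ_{i<j} kqᵢqⱼ/rᵢⱼ.
All three pair separations equal the side length, 0.356 m.
U = (4.06×10⁻⁷) + (3.25×10⁻⁷) + (8.71×10⁻⁷) = 1.60×10⁻⁶ J.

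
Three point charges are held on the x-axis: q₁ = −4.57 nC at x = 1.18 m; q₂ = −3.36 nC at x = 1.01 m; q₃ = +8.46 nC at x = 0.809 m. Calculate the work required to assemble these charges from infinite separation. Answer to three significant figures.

The assembly work is the sum of pairwise potential energies, U = Σ_{i<j} kqᵢqⱼ/rᵢⱼ.
Pair separations: r₁₂ = 0.170 m, r₁₃ = 0.371 m, r₂₃ = 0.201 m.
U = (8.12×10⁻⁷) + (-9.37×10⁻⁷) + (-1.27×10⁻⁶) = -1.40×10⁻⁶ J.

-1.40×10⁻⁶ J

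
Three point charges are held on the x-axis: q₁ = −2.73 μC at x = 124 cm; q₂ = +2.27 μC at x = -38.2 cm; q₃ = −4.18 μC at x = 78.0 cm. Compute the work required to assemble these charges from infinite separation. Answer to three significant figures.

The assembly work is the sum of pairwise potential energies, U = Σ_{i<j} kqᵢqⱼ/rᵢⱼ.
Pair separations: r₁₂ = 1.62 m, r₁₃ = 0.460 m, r₂₃ = 1.16 m.
U = (-0.0343) + (0.223) + (-0.0734) = 0.115 J.

0.115 J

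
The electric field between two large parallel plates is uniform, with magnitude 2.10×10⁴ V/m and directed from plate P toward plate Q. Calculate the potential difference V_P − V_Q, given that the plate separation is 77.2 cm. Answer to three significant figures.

1.62×10⁴ V

In a uniform field, potential decreases in the direction of E: ΔV = −E·d for a displacement d parallel to E.
Going from Q to P is a displacement of 77.2 cm opposite to the field, so V_P − V_Q = +Ed = 1.62×10⁴ V.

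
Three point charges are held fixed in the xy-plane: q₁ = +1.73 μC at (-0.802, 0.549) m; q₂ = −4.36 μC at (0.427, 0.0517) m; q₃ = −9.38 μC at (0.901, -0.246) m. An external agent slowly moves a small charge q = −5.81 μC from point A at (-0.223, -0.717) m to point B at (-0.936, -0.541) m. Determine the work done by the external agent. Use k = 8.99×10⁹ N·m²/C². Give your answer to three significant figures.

-0.229 J

For quasistatic motion the external work equals the change in potential energy: W_ext = qΔV = q(V_B − V_A).
At A: distances to the source charges are 1.39 m, 1.01 m, 1.22 m; V_A = Σ kqᵢ/rᵢ = -9.70×10⁴ V.
At B: distances to the source charges are 1.10 m, 1.49 m, 1.86 m; V_B = Σ kqᵢ/rᵢ = -5.75×10⁴ V.
ΔV = V_B − V_A = 3.94×10⁴ V.
W_ext = qΔV = (-5.81×10⁻⁶ C)(3.94×10⁴ V) = -0.229 J.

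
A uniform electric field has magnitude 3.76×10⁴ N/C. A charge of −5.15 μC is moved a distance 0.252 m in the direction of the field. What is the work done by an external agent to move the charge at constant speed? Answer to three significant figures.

0.0488 J

The potential change for a displacement 0.252 m in the direction of the field is ΔV = −Ed = -9480 V.
W_ext = qΔV = 0.0488 J.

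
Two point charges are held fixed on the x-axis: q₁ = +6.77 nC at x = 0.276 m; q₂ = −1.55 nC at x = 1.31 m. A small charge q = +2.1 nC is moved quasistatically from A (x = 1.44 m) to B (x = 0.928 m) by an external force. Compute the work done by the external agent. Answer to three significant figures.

For quasistatic motion the external work equals the change in potential energy: W_ext = qΔV = q(V_B − V_A).
At A: distances to the source charges are 1.16 m, 0.130 m; V_A = Σ kqᵢ/rᵢ = -54.9 V.
At B: distances to the source charges are 0.652 m, 0.382 m; V_B = Σ kqᵢ/rᵢ = 56.9 V.
ΔV = V_B − V_A = 112 V.
W_ext = qΔV = (2.10×10⁻⁹ C)(112 V) = 2.35×10⁻⁷ J.

2.35×10⁻⁷ J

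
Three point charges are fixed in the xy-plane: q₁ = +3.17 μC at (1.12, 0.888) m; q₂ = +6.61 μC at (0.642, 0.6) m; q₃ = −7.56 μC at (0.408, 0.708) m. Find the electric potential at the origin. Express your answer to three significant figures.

4390 V

Electric potential is a scalar, so the contributions from each charge add algebraically: V = Σ kqᵢ/rᵢ.
Distances from the field point to each charge: r₁ = 1.43 m, r₂ = 0.879 m, r₃ = 0.817 m.
V = k[(3.17×10⁻⁶)/(1.43) + (6.61×10⁻⁶)/(0.879) + (-7.56×10⁻⁶)/(0.817)] = 4390 V.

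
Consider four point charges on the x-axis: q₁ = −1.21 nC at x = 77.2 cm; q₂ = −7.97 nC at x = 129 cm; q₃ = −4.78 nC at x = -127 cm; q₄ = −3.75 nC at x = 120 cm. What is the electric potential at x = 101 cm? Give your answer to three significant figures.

-498 V

The total potential is the scalar sum of each charge's contribution, V = Σ kqᵢ/rᵢ.
Distances from the field point to each charge: r₁ = 0.238 m, r₂ = 0.280 m, r₃ = 2.28 m, r₄ = 0.190 m.
V = k[(-1.21×10⁻⁹)/(0.238) + (-7.97×10⁻⁹)/(0.280) + (-4.78×10⁻⁹)/(2.28) + (-3.75×10⁻⁹)/(0.190)] = -498 V.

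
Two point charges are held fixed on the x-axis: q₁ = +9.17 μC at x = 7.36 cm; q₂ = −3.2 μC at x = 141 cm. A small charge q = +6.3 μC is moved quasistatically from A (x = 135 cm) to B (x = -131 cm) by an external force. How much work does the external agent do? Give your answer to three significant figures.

For quasistatic motion the external work equals the change in potential energy: W_ext = qΔV = q(V_B − V_A).
At A: distances to the source charges are 1.28 m, 0.0600 m; V_A = Σ kqᵢ/rᵢ = -4.15×10⁵ V.
At B: distances to the source charges are 1.38 m, 2.72 m; V_B = Σ kqᵢ/rᵢ = 4.90×10⁴ V.
ΔV = V_B − V_A = 4.64×10⁵ V.
W_ext = qΔV = (6.30×10⁻⁶ C)(4.64×10⁵ V) = 2.92 J.

2.92 J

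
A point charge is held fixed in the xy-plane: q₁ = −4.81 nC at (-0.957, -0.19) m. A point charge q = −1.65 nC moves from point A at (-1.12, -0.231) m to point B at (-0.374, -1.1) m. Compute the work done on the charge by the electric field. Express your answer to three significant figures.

3.58×10⁻⁷ J

The work done by the electric force is W_field = −ΔU = −q(V_B − V_A) = q(V_A − V_B).
At A: distance to the source charge is 0.168 m; V_A = kq₁/r = -257 V.
At B: distance to the source charge is 1.08 m; V_B = kq₁/r = -40.0 V.
ΔV = V_B − V_A = 217 V.
W_field = −qΔV = −(-1.65×10⁻⁹ C)(217 V) = 3.58×10⁻⁷ J.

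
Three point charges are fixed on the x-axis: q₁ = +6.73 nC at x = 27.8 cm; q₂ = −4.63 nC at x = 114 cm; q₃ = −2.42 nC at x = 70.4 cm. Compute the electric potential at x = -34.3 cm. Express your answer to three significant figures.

The total potential is the scalar sum of each charge's contribution, V = Σ kqᵢ/rᵢ.
Distances from the field point to each charge: r₁ = 0.621 m, r₂ = 1.48 m, r₃ = 1.05 m.
V = k[(6.73×10⁻⁹)/(0.621) + (-4.63×10⁻⁹)/(1.48) + (-2.42×10⁻⁹)/(1.05)] = 48.6 V.

48.6 V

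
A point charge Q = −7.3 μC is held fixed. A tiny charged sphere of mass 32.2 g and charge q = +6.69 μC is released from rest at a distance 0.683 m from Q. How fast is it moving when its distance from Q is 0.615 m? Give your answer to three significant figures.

2.10 m/s

Only the electrostatic force acts, so mechanical energy is conserved: ½mv² = U₁ − U₂ = kQq(1/r₁ − 1/r₂).
U₁ − U₂ = (8.99×10⁹ N·m²/C²)(-7.30×10⁻⁶ C)(6.69×10⁻⁶ C)(1/0.683 − 1/0.615) = 0.0711 J.
v = √(2·0.0711/0.0322) = 2.10 m/s.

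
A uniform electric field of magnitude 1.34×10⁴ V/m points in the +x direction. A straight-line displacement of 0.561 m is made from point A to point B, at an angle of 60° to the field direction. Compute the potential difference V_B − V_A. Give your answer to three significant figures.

-3760 V

Only the component of displacement along E changes the potential: ΔV = −E·d·cosθ.
ΔV = −(1.34×10⁴ V/m)(0.561 m)cos60° = -3760 V.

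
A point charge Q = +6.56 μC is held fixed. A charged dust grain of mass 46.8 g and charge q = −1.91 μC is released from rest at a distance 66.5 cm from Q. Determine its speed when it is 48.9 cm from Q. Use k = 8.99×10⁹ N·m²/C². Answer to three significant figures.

Only the electrostatic force acts, so mechanical energy is conserved: ½mv² = U₁ − U₂ = kQq(1/r₁ − 1/r₂).
U₁ − U₂ = (8.99×10⁹ N·m²/C²)(6.56×10⁻⁶ C)(-1.91×10⁻⁶ C)(1/0.665 − 1/0.489) = 0.0610 J.
v = √(2·0.0610/0.0468) = 1.61 m/s.

1.61 m/s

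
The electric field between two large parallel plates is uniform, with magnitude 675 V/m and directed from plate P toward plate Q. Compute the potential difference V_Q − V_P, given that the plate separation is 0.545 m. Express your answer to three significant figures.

-368 V

In a uniform field, potential decreases in the direction of E: ΔV = −E·d for a displacement d parallel to E.
Going from P to Q is a displacement of 0.545 m along the field, so V_Q − V_P = −Ed = -368 V.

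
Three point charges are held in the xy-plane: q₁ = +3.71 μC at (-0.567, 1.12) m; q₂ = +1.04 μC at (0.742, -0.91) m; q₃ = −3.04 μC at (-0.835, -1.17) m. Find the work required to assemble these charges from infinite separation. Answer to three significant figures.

-0.0474 J

The assembly work is the sum of pairwise potential energies, U = Σ_{i<j} kqᵢqⱼ/rᵢⱼ.
Pair separations: r₁₂ = 2.42 m, r₁₃ = 2.31 m, r₂₃ = 1.60 m.
U = (0.0144) + (-0.0440) + (-0.0178) = -0.0474 J.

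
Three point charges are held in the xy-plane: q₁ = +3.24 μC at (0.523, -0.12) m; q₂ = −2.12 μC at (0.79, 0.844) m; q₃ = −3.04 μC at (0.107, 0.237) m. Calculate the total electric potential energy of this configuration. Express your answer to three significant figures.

-0.160 J

The assembly work is the sum of pairwise potential energies, U = Σ_{i<j} kqᵢqⱼ/rᵢⱼ.
Pair separations: r₁₂ = 1.00 m, r₁₃ = 0.548 m, r₂₃ = 0.914 m.
U = (-0.0617) + (-0.162) + (0.0634) = -0.160 J.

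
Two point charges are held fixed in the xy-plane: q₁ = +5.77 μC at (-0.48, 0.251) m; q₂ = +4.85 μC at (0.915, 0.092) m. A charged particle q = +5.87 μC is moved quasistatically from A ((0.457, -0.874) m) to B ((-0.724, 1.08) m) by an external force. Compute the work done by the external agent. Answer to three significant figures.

For quasistatic motion the external work equals the change in potential energy: W_ext = qΔV = q(V_B − V_A).
At A: distances to the source charges are 1.46 m, 1.07 m; V_A = Σ kqᵢ/rᵢ = 7.62×10⁴ V.
At B: distances to the source charges are 0.864 m, 1.91 m; V_B = Σ kqᵢ/rᵢ = 8.28×10⁴ V.
ΔV = V_B − V_A = 6600 V.
W_ext = qΔV = (5.87×10⁻⁶ C)(6600 V) = 0.0387 J.

0.0387 J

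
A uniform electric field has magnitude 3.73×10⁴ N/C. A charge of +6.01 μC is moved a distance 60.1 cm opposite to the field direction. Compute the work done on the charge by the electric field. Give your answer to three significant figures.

-0.135 J

The potential change for a displacement 60.1 cm opposite to the field direction is ΔV = +Ed = 2.24×10⁴ V.
W_field = −qΔV = -0.135 J.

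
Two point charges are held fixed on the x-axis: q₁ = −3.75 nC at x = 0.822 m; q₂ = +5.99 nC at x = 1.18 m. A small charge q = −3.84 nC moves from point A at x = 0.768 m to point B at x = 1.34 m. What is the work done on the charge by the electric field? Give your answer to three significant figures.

2.94×10⁻⁶ J

The work done by the electric force is W_field = −ΔU = −q(V_B − V_A) = q(V_A − V_B).
At A: distances to the source charges are 0.0540 m, 0.412 m; V_A = Σ kqᵢ/rᵢ = -494 V.
At B: distances to the source charges are 0.518 m, 0.160 m; V_B = Σ kqᵢ/rᵢ = 271 V.
ΔV = V_B − V_A = 765 V.
W_field = −qΔV = −(-3.84×10⁻⁹ C)(765 V) = 2.94×10⁻⁶ J.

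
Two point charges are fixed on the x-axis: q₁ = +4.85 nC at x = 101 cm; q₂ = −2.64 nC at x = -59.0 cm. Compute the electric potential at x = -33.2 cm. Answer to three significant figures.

The total potential is the scalar sum of each charge's contribution, V = Σ kqᵢ/rᵢ.
Distances from the field point to each charge: r₁ = 1.34 m, r₂ = 0.258 m.
V = k[(4.85×10⁻⁹)/(1.34) + (-2.64×10⁻⁹)/(0.258)] = -59.5 V.

-59.5 V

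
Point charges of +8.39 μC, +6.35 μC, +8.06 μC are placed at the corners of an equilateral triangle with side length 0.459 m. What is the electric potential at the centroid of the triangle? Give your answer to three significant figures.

Electric potential is a scalar, so the contributions from each charge add algebraically: V = Σ kqᵢ/rᵢ.
The distance from each vertex to the centroid is a/√3 = 0.265 m.
V = k[(8.39×10⁻⁶)/(0.265) + (6.35×10⁻⁶)/(0.265) + (8.06×10⁻⁶)/(0.265)] = 7.73×10⁵ V.

7.73×10⁵ V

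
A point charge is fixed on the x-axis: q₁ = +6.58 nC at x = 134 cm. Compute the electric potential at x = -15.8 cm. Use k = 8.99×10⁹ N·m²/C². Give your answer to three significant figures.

39.5 V

The total potential is the scalar sum of each charge's contribution, V = Σ kqᵢ/rᵢ.
V = k[(6.58×10⁻⁹)/(1.50)] = 39.5 V.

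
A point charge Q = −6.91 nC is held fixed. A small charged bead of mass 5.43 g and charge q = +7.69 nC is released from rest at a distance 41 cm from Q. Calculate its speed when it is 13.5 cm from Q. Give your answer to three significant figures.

0.0296 m/s

Only the electrostatic force acts, so mechanical energy is conserved: ½mv² = U₁ − U₂ = kQq(1/r₁ − 1/r₂).
U₁ − U₂ = (8.99×10⁹ N·m²/C²)(-6.91×10⁻⁹ C)(7.69×10⁻⁹ C)(1/0.410 − 1/0.135) = 2.37×10⁻⁶ J.
v = √(2·2.37×10⁻⁶/5.43×10⁻³) = 0.0296 m/s.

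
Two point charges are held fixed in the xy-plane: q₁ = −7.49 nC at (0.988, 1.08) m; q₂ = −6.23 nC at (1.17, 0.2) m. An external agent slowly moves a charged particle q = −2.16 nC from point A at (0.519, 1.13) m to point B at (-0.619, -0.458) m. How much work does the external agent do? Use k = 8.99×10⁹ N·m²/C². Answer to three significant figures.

For quasistatic motion the external work equals the change in potential energy: W_ext = qΔV = q(V_B − V_A).
At A: distances to the source charges are 0.472 m, 1.14 m; V_A = Σ kqᵢ/rᵢ = -192 V.
At B: distances to the source charges are 2.22 m, 1.91 m; V_B = Σ kqᵢ/rᵢ = -59.7 V.
ΔV = V_B − V_A = 132 V.
W_ext = qΔV = (-2.16×10⁻⁹ C)(132 V) = -2.86×10⁻⁷ J.

-2.86×10⁻⁷ J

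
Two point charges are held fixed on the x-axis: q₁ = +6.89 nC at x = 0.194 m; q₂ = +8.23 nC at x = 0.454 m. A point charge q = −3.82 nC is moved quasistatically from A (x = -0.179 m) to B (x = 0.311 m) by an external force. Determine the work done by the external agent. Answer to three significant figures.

For quasistatic motion the external work equals the change in potential energy: W_ext = qΔV = q(V_B − V_A).
At A: distances to the source charges are 0.373 m, 0.633 m; V_A = Σ kqᵢ/rᵢ = 283 V.
At B: distances to the source charges are 0.117 m, 0.143 m; V_B = Σ kqᵢ/rᵢ = 1050 V.
ΔV = V_B − V_A = 764 V.
W_ext = qΔV = (-3.82×10⁻⁹ C)(764 V) = -2.92×10⁻⁶ J.

-2.92×10⁻⁶ J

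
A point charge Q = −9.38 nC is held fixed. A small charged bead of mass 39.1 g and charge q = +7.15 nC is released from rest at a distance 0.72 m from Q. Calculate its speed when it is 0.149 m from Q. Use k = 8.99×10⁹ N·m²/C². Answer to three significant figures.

0.0128 m/s

Only the electrostatic force acts, so mechanical energy is conserved: ½mv² = U₁ − U₂ = kQq(1/r₁ − 1/r₂).
U₁ − U₂ = (8.99×10⁹ N·m²/C²)(-9.38×10⁻⁹ C)(7.15×10⁻⁹ C)(1/0.720 − 1/0.149) = 3.21×10⁻⁶ J.
v = √(2·3.21×10⁻⁶/0.0391) = 0.0128 m/s.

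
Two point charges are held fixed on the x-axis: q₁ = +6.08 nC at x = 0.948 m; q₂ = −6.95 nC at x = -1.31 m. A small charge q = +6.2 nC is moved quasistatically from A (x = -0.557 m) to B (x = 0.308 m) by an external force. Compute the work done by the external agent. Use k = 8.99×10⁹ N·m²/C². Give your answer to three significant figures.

5.79×10⁻⁷ J

For quasistatic motion the external work equals the change in potential energy: W_ext = qΔV = q(V_B − V_A).
At A: distances to the source charges are 1.50 m, 0.753 m; V_A = Σ kqᵢ/rᵢ = -46.7 V.
At B: distances to the source charges are 0.640 m, 1.62 m; V_B = Σ kqᵢ/rᵢ = 46.8 V.
ΔV = V_B − V_A = 93.4 V.
W_ext = qΔV = (6.20×10⁻⁹ C)(93.4 V) = 5.79×10⁻⁷ J.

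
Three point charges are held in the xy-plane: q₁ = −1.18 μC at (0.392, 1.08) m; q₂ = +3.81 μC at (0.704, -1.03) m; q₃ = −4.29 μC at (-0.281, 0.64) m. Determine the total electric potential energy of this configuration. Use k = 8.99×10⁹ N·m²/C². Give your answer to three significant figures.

The assembly work is the sum of pairwise potential energies, U = Σ_{i<j} kqᵢqⱼ/rᵢⱼ.
Pair separations: r₁₂ = 2.13 m, r₁₃ = 0.804 m, r₂₃ = 1.94 m.
U = (-0.0189) + (0.0566) + (-0.0758) = -0.0381 J.

-0.0381 J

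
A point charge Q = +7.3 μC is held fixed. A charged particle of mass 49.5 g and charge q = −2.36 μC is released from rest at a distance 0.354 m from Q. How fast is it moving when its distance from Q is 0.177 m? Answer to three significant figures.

4.20 m/s

Only the electrostatic force acts, so mechanical energy is conserved: ½mv² = U₁ − U₂ = kQq(1/r₁ − 1/r₂).
U₁ − U₂ = (8.99×10⁹ N·m²/C²)(7.30×10⁻⁶ C)(-2.36×10⁻⁶ C)(1/0.354 − 1/0.177) = 0.438 J.
v = √(2·0.438/0.0495) = 4.20 m/s.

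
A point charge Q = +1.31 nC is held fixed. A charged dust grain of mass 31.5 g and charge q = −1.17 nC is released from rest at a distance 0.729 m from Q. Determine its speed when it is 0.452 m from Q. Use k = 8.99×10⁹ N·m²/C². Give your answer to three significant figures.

Only the electrostatic force acts, so mechanical energy is conserved: ½mv² = U₁ − U₂ = kQq(1/r₁ − 1/r₂).
U₁ − U₂ = (8.99×10⁹ N·m²/C²)(1.31×10⁻⁹ C)(-1.17×10⁻⁹ C)(1/0.729 − 1/0.452) = 1.16×10⁻⁸ J.
v = √(2·1.16×10⁻⁸/0.0315) = 8.58×10⁻⁴ m/s.

8.58×10⁻⁴ m/s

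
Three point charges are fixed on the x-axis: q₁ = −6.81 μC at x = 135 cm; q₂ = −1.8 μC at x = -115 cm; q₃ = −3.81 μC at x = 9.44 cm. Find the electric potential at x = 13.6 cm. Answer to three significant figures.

-8.86×10⁵ V

The total potential is the scalar sum of each charge's contribution, V = Σ kqᵢ/rᵢ.
Distances from the field point to each charge: r₁ = 1.21 m, r₂ = 1.29 m, r₃ = 0.0416 m.
V = k[(-6.81×10⁻⁶)/(1.21) + (-1.80×10⁻⁶)/(1.29) + (-3.81×10⁻⁶)/(0.0416)] = -8.86×10⁵ V.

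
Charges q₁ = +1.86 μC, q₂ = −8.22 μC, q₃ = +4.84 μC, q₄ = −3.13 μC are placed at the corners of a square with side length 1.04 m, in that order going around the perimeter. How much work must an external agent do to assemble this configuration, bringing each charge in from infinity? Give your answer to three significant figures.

The work to assemble the configuration equals its total potential energy, U = Σ kqᵢqⱼ/rᵢⱼ over all pairs.
The four side pairs have separation 1.04 m and the two diagonal pairs 1.47 m.
Summing all 6 pair terms gives U = -0.445 J.

-0.445 J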